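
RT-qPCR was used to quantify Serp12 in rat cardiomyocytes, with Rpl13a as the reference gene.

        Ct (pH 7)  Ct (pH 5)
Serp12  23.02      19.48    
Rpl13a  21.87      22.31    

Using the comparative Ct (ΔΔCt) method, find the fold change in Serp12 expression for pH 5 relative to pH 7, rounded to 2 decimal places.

15.78

ΔCt(pH 7) = 23.020 − 21.870 = 1.150
ΔCt(pH 5) = 19.480 − 22.310 = -2.830
ΔΔCt = -2.830 − 1.150 = -3.980
Fold change = 2^(−(-3.980)) = 2^3.980 = 15.780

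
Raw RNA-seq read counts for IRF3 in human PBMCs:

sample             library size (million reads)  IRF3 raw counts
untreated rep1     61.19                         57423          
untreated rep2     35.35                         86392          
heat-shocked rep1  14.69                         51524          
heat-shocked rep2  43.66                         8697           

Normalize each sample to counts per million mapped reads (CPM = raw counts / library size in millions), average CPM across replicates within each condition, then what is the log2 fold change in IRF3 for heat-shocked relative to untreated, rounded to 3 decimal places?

CPM(untreated rep1) = 57423 / 61.19 = 938.4377
CPM(untreated rep2) = 86392 / 35.35 = 2443.9038
CPM(heat-shocked rep1) = 51524 / 14.69 = 3507.4200
CPM(heat-shocked rep2) = 8697 / 43.66 = 199.1984
mean CPM(untreated) = 1691.1707; mean CPM(heat-shocked) = 1853.3092
Fold change = 1853.3092 / 1691.1707 = 1.09587
log2(1.09587) = 0.1321

0.132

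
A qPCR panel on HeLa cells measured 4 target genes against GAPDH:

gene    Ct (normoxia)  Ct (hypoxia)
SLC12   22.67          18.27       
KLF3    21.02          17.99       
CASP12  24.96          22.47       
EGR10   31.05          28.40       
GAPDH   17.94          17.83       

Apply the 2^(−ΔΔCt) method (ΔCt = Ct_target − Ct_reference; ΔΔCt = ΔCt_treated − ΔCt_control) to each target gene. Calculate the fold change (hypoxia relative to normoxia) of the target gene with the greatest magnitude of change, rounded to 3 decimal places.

19.562

SLC12: ΔΔCt = (18.27−17.83) − (22.67−17.94) = 0.44 − 4.73 = -4.29; fold change = 2^4.29 = 19.562
KLF3: ΔΔCt = (17.99−17.83) − (21.02−17.94) = 0.16 − 3.08 = -2.92; fold change = 2^2.92 = 7.568
CASP12: ΔΔCt = (22.47−17.83) − (24.96−17.94) = 4.64 − 7.02 = -2.38; fold change = 2^2.38 = 5.205
EGR10: ΔΔCt = (28.40−17.83) − (31.05−17.94) = 10.57 − 13.11 = -2.54; fold change = 2^2.54 = 5.816
SLC12 has the largest |ΔΔCt| = 4.29.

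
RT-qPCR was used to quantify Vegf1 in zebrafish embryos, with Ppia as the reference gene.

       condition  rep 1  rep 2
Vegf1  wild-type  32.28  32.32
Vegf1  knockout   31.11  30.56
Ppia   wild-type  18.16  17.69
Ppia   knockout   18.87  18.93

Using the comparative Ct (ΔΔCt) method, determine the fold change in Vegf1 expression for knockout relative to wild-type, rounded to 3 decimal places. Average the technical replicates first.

5.426

Mean Ct: Vegf1 wild-type 32.300; Vegf1 knockout 30.835; Ppia wild-type 17.925; Ppia knockout 18.900
ΔCt(wild-type) = 32.300 − 17.925 = 14.375
ΔCt(knockout) = 30.835 − 18.900 = 11.935
ΔΔCt = 11.935 − 14.375 = -2.440
Fold change = 2^(−(-2.440)) = 2^2.440 = 5.4264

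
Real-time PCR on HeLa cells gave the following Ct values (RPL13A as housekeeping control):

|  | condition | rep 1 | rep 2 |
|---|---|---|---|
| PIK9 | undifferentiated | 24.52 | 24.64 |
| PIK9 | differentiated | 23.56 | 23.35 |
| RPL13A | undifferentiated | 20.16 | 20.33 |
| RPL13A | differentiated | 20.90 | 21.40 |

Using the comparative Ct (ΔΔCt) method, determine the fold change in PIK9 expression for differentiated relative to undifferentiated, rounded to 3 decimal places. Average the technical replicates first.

4.084

Mean Ct: PIK9 undifferentiated 24.580; PIK9 differentiated 23.455; RPL13A undifferentiated 20.245; RPL13A differentiated 21.150
ΔCt(undifferentiated) = 24.580 − 20.245 = 4.335
ΔCt(differentiated) = 23.455 − 21.150 = 2.305
ΔΔCt = 2.305 − 4.335 = -2.030
Fold change = 2^(−(-2.030)) = 2^2.030 = 4.0840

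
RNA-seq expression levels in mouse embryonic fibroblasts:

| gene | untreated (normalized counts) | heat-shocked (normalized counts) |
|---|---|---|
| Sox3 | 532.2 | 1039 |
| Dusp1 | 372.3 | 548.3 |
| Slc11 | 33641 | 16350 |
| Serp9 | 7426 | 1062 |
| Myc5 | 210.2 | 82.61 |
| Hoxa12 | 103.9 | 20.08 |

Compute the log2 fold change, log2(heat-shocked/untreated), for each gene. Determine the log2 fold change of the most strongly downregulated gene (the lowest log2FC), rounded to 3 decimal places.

-2.806

log2(1039/532.2) = 0.965  (Sox3)
log2(548.3/372.3) = 0.558  (Dusp1)
log2(16350/33641) = -1.041  (Slc11)
log2(1062/7426) = -2.806  (Serp9)
log2(82.61/210.2) = -1.347  (Myc5)
log2(20.08/103.9) = -2.371  (Hoxa12)
Serp9 is most strongly downregulated.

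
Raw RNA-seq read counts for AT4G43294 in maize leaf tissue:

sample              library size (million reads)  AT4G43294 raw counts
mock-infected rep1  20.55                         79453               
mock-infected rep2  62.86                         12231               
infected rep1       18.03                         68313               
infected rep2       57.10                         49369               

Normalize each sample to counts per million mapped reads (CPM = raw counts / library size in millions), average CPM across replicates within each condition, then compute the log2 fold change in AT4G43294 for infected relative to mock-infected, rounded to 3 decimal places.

0.197

CPM(mock-infected rep1) = 79453 / 20.55 = 3866.3260
CPM(mock-infected rep2) = 12231 / 62.86 = 194.5752
CPM(infected rep1) = 68313 / 18.03 = 3788.8519
CPM(infected rep2) = 49369 / 57.10 = 864.6060
mean CPM(mock-infected) = 2030.4506; mean CPM(infected) = 2326.7289
Fold change = 2326.7289 / 2030.4506 = 1.14592
log2(1.14592) = 0.1965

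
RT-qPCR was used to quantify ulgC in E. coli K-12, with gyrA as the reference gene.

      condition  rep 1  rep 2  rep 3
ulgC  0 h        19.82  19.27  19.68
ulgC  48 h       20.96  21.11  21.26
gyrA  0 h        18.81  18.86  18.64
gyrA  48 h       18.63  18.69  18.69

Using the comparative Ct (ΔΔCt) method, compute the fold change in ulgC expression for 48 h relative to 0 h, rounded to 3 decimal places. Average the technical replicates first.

0.325

Mean Ct: ulgC 0 h 19.590; ulgC 48 h 21.110; gyrA 0 h 18.770; gyrA 48 h 18.670
ΔCt(0 h) = 19.590 − 18.770 = 0.820
ΔCt(48 h) = 21.110 − 18.670 = 2.440
ΔΔCt = 2.440 − 0.820 = 1.620
Fold change = 2^(−1.620) = 0.3253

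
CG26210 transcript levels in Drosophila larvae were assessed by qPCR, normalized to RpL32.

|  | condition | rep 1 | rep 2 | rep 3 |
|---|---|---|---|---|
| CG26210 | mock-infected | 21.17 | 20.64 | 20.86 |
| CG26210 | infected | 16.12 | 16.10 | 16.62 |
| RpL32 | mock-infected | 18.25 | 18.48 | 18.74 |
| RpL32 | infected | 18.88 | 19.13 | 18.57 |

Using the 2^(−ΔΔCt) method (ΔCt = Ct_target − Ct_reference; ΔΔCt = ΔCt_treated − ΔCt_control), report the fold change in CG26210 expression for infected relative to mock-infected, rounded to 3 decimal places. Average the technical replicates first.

Mean Ct: CG26210 mock-infected 20.890; CG26210 infected 16.280; RpL32 mock-infected 18.490; RpL32 infected 18.860
ΔCt(mock-infected) = 20.890 − 18.490 = 2.400
ΔCt(infected) = 16.280 − 18.860 = -2.580
ΔΔCt = -2.580 − 2.400 = -4.980
Fold change = 2^(−(-4.980)) = 2^4.980 = 31.5594

31.559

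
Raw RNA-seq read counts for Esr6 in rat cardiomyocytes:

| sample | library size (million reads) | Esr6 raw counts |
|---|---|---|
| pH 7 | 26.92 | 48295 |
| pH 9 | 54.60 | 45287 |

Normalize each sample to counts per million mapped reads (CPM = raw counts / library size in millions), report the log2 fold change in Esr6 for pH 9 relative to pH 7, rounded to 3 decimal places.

CPM(pH 7) = 48295 / 26.92 = 1794.0193
CPM(pH 9) = 45287 / 54.60 = 829.4322
Fold change = 829.4322 / 1794.0193 = 0.46233
log2(0.46233) = -1.1130

-1.113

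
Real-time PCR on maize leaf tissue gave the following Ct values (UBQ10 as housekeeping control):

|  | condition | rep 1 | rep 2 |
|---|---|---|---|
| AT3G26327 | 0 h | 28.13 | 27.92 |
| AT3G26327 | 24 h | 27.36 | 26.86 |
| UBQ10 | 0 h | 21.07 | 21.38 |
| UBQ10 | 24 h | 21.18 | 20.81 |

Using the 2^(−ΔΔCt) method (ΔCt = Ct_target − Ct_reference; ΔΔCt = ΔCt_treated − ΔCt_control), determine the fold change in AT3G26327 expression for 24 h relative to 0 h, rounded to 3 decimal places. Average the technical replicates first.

1.608

Mean Ct: AT3G26327 0 h 28.025; AT3G26327 24 h 27.110; UBQ10 0 h 21.225; UBQ10 24 h 20.995
ΔCt(0 h) = 28.025 − 21.225 = 6.800
ΔCt(24 h) = 27.110 − 20.995 = 6.115
ΔΔCt = 6.115 − 6.800 = -0.685
Fold change = 2^(−(-0.685)) = 2^0.685 = 1.6077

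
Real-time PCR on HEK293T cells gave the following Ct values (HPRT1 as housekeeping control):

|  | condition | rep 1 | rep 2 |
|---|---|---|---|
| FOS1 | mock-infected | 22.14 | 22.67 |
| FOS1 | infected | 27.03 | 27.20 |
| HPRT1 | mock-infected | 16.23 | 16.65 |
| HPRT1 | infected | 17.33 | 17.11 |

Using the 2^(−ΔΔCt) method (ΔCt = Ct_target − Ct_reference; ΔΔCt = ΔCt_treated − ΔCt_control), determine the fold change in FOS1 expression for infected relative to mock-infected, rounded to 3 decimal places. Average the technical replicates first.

0.066

Mean Ct: FOS1 mock-infected 22.405; FOS1 infected 27.115; HPRT1 mock-infected 16.440; HPRT1 infected 17.220
ΔCt(mock-infected) = 22.405 − 16.440 = 5.965
ΔCt(infected) = 27.115 − 17.220 = 9.895
ΔΔCt = 9.895 − 5.965 = 3.930
Fold change = 2^(−3.930) = 0.0656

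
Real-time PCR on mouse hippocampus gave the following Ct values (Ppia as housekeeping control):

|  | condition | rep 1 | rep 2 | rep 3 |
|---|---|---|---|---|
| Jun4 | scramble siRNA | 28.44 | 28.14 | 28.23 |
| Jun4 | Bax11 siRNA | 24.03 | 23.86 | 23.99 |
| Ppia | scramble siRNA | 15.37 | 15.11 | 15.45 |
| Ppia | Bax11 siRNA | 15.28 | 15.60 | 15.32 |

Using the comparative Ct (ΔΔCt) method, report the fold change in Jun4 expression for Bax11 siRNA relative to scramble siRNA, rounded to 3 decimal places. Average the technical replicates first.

21.112

Mean Ct: Jun4 scramble siRNA 28.270; Jun4 Bax11 siRNA 23.960; Ppia scramble siRNA 15.310; Ppia Bax11 siRNA 15.400
ΔCt(scramble siRNA) = 28.270 − 15.310 = 12.960
ΔCt(Bax11 siRNA) = 23.960 − 15.400 = 8.560
ΔΔCt = 8.560 − 12.960 = -4.400
Fold change = 2^(−(-4.400)) = 2^4.400 = 21.1121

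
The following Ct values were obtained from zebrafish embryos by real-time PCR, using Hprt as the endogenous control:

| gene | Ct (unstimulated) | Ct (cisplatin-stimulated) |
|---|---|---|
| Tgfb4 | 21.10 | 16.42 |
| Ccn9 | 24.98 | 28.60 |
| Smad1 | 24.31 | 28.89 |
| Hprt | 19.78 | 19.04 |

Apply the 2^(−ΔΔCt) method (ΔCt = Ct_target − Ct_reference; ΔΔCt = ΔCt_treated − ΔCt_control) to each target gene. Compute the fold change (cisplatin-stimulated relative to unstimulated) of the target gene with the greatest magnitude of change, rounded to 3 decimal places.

0.025

Tgfb4: ΔΔCt = (16.42−19.04) − (21.10−19.78) = -2.62 − 1.32 = -3.94; fold change = 2^3.94 = 15.348
Ccn9: ΔΔCt = (28.60−19.04) − (24.98−19.78) = 9.56 − 5.20 = 4.36; fold change = 2^-4.36 = 0.049
Smad1: ΔΔCt = (28.89−19.04) − (24.31−19.78) = 9.85 − 4.53 = 5.32; fold change = 2^-5.32 = 0.025
Smad1 has the largest |ΔΔCt| = 5.32.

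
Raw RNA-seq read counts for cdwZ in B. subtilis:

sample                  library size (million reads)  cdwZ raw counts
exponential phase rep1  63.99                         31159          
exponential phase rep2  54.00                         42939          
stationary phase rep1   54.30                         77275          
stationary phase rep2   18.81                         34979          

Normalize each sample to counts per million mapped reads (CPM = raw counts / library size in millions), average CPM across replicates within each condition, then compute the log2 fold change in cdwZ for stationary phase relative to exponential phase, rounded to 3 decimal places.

1.356

CPM(exponential phase rep1) = 31159 / 63.99 = 486.9355
CPM(exponential phase rep2) = 42939 / 54.00 = 795.1667
CPM(stationary phase rep1) = 77275 / 54.30 = 1423.1123
CPM(stationary phase rep2) = 34979 / 18.81 = 1859.5960
mean CPM(exponential phase) = 641.0511; mean CPM(stationary phase) = 1641.3541
Fold change = 1641.3541 / 641.0511 = 2.56041
log2(2.56041) = 1.3564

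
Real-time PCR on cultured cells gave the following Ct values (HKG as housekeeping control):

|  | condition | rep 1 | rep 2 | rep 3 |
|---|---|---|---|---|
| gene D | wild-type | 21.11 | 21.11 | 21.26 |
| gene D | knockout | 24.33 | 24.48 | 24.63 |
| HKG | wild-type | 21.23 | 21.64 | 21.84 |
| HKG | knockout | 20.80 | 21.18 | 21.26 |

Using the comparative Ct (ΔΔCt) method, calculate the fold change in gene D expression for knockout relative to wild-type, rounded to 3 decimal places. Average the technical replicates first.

Mean Ct: gene D wild-type 21.160; gene D knockout 24.480; HKG wild-type 21.570; HKG knockout 21.080
ΔCt(wild-type) = 21.160 − 21.570 = -0.410
ΔCt(knockout) = 24.480 − 21.080 = 3.400
ΔΔCt = 3.400 − (-0.410) = 3.810
Fold change = 2^(−3.810) = 0.0713

0.071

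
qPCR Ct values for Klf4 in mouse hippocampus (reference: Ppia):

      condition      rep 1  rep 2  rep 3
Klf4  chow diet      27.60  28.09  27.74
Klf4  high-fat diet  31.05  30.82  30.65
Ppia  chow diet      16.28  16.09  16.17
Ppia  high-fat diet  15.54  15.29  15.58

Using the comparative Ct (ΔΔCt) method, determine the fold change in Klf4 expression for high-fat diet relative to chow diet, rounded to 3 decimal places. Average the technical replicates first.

Mean Ct: Klf4 chow diet 27.810; Klf4 high-fat diet 30.840; Ppia chow diet 16.180; Ppia high-fat diet 15.470
ΔCt(chow diet) = 27.810 − 16.180 = 11.630
ΔCt(high-fat diet) = 30.840 − 15.470 = 15.370
ΔΔCt = 15.370 − 11.630 = 3.740
Fold change = 2^(−3.740) = 0.0748

0.075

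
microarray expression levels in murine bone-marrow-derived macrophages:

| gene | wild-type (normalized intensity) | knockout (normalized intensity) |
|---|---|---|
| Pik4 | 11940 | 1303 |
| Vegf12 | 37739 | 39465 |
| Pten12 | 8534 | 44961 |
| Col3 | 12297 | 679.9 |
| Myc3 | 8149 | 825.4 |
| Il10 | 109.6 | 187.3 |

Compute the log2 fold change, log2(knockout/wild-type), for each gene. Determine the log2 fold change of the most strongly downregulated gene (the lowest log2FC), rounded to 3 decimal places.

log2(1303/11940) = -3.196  (Pik4)
log2(39465/37739) = 0.065  (Vegf12)
log2(44961/8534) = 2.397  (Pten12)
log2(679.9/12297) = -4.177  (Col3)
log2(825.4/8149) = -3.303  (Myc3)
log2(187.3/109.6) = 0.773  (Il10)
Col3 is most strongly downregulated.

-4.177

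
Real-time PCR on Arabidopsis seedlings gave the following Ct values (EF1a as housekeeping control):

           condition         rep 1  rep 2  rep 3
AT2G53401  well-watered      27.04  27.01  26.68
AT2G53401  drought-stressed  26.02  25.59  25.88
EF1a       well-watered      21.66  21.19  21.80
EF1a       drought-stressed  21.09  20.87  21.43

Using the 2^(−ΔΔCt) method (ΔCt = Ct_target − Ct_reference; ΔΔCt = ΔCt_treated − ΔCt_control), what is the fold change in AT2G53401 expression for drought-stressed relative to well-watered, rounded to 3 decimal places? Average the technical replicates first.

1.580

Mean Ct: AT2G53401 well-watered 26.910; AT2G53401 drought-stressed 25.830; EF1a well-watered 21.550; EF1a drought-stressed 21.130
ΔCt(well-watered) = 26.910 − 21.550 = 5.360
ΔCt(drought-stressed) = 25.830 − 21.130 = 4.700
ΔΔCt = 4.700 − 5.360 = -0.660
Fold change = 2^(−(-0.660)) = 2^0.660 = 1.5801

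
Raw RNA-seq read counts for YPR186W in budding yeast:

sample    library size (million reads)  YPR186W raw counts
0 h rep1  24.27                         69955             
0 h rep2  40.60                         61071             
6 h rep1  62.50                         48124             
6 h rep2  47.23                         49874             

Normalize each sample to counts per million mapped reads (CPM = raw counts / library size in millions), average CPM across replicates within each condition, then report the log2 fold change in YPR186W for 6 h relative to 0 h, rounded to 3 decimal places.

-1.264

CPM(0 h rep1) = 69955 / 24.27 = 2882.3651
CPM(0 h rep2) = 61071 / 40.60 = 1504.2118
CPM(6 h rep1) = 48124 / 62.50 = 769.9840
CPM(6 h rep2) = 49874 / 47.23 = 1055.9814
mean CPM(0 h) = 2193.2884; mean CPM(6 h) = 912.9827
Fold change = 912.9827 / 2193.2884 = 0.41626
log2(0.41626) = -1.2644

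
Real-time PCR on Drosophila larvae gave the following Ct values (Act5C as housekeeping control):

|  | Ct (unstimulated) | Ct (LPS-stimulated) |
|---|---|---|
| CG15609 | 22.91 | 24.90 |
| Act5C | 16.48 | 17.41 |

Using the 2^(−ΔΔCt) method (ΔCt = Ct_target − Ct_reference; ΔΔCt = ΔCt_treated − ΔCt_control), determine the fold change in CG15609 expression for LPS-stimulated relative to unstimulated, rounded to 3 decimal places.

ΔCt(unstimulated) = 22.910 − 16.480 = 6.430
ΔCt(LPS-stimulated) = 24.900 − 17.410 = 7.490
ΔΔCt = 7.490 − 6.430 = 1.060
Fold change = 2^(−1.060) = 0.4796

0.480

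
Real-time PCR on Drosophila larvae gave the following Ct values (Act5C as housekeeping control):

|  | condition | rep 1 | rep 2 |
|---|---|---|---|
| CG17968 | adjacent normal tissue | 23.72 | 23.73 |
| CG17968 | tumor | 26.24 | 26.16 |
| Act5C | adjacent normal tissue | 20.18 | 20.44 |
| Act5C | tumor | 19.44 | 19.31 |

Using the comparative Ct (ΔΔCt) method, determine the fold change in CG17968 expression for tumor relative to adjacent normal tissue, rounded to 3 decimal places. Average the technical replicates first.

0.094

Mean Ct: CG17968 adjacent normal tissue 23.725; CG17968 tumor 26.200; Act5C adjacent normal tissue 20.310; Act5C tumor 19.375
ΔCt(adjacent normal tissue) = 23.725 − 20.310 = 3.415
ΔCt(tumor) = 26.200 − 19.375 = 6.825
ΔΔCt = 6.825 − 3.415 = 3.410
Fold change = 2^(−3.410) = 0.0941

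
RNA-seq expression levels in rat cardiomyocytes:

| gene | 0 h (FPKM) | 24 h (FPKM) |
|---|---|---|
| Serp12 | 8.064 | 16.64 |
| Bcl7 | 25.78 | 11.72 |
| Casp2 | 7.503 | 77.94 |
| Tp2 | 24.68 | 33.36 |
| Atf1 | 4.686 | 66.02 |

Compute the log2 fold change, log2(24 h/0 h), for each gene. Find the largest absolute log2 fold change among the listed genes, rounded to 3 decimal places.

3.816

log2(16.64/8.064) = 1.045  (Serp12)
log2(11.72/25.78) = -1.137  (Bcl7)
log2(77.94/7.503) = 3.377  (Casp2)
log2(33.36/24.68) = 0.435  (Tp2)
log2(66.02/4.686) = 3.816  (Atf1)
The largest magnitude belongs to Atf1.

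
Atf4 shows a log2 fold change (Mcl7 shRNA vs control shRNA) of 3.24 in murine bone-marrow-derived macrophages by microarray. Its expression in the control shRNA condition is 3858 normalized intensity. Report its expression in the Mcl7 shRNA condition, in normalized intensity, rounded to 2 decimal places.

Fold change = 2^(3.24) = 9.4479
Mcl7 shRNA expression = 3858 × 9.4479 = 36450.16

36450.16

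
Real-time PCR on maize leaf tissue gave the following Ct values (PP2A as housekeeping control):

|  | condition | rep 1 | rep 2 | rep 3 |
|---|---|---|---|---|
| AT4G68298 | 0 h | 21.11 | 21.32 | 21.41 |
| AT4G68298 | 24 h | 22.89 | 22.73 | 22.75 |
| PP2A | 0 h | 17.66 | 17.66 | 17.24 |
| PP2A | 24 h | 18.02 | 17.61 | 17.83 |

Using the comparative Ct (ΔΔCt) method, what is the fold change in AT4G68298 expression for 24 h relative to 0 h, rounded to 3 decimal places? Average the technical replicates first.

Mean Ct: AT4G68298 0 h 21.280; AT4G68298 24 h 22.790; PP2A 0 h 17.520; PP2A 24 h 17.820
ΔCt(0 h) = 21.280 − 17.520 = 3.760
ΔCt(24 h) = 22.790 − 17.820 = 4.970
ΔΔCt = 4.970 − 3.760 = 1.210
Fold change = 2^(−1.210) = 0.4323

0.432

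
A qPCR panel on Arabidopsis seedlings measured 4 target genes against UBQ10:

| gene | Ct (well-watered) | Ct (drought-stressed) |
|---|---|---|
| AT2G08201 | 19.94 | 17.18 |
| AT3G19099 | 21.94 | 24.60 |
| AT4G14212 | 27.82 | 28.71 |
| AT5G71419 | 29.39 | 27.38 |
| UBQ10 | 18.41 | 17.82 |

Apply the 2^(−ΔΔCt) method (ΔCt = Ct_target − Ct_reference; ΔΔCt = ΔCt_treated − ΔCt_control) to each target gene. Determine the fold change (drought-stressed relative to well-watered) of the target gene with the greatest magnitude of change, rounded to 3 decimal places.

0.105

AT2G08201: ΔΔCt = (17.18−17.82) − (19.94−18.41) = -0.64 − 1.53 = -2.17; fold change = 2^2.17 = 4.500
AT3G19099: ΔΔCt = (24.60−17.82) − (21.94−18.41) = 6.78 − 3.53 = 3.25; fold change = 2^-3.25 = 0.105
AT4G14212: ΔΔCt = (28.71−17.82) − (27.82−18.41) = 10.89 − 9.41 = 1.48; fold change = 2^-1.48 = 0.358
AT5G71419: ΔΔCt = (27.38−17.82) − (29.39−18.41) = 9.56 − 10.98 = -1.42; fold change = 2^1.42 = 2.676
AT3G19099 has the largest |ΔΔCt| = 3.25.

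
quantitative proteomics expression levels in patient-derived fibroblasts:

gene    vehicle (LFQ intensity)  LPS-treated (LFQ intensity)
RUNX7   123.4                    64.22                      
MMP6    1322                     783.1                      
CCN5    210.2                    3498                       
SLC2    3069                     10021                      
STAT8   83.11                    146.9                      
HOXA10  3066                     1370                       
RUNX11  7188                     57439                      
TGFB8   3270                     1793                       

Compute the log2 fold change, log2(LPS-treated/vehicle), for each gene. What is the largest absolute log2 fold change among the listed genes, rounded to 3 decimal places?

4.057

log2(64.22/123.4) = -0.942  (RUNX7)
log2(783.1/1322) = -0.755  (MMP6)
log2(3498/210.2) = 4.057  (CCN5)
log2(10021/3069) = 1.707  (SLC2)
log2(146.9/83.11) = 0.822  (STAT8)
log2(1370/3066) = -1.162  (HOXA10)
log2(57439/7188) = 2.998  (RUNX11)
log2(1793/3270) = -0.867  (TGFB8)
The largest magnitude belongs to CCN5.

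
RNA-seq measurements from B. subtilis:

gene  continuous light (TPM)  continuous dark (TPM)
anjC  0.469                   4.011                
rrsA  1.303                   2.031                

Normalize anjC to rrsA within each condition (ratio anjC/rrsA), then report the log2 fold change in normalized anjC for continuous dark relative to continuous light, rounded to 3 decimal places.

anjC/rrsA (continuous light) = 0.469 / 1.303 = 0.35994
anjC/rrsA (continuous dark) = 4.011 / 2.031 = 1.9749
Fold change = 1.9749 / 0.35994 = 5.4867
log2(5.4867) = 2.4559

2.456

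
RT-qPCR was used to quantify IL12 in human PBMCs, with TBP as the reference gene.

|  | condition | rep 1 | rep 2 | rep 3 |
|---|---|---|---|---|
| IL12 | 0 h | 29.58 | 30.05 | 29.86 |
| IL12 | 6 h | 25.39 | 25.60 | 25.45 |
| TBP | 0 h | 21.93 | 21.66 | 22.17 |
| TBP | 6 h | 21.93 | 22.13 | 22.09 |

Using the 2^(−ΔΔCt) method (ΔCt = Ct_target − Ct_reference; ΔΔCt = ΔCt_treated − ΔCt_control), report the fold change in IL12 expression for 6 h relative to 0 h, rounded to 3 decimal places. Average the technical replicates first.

Mean Ct: IL12 0 h 29.830; IL12 6 h 25.480; TBP 0 h 21.920; TBP 6 h 22.050
ΔCt(0 h) = 29.830 − 21.920 = 7.910
ΔCt(6 h) = 25.480 − 22.050 = 3.430
ΔΔCt = 3.430 − 7.910 = -4.480
Fold change = 2^(−(-4.480)) = 2^4.480 = 22.3159

22.316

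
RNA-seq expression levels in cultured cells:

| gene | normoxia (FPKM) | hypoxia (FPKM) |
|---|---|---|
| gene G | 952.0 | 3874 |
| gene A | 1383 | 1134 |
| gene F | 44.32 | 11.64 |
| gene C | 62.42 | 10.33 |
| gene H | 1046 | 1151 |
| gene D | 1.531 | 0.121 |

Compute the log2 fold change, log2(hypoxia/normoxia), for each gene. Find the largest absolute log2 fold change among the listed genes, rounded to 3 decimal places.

3.661

log2(3874/952.0) = 2.025  (gene G)
log2(1134/1383) = -0.286  (gene A)
log2(11.64/44.32) = -1.929  (gene F)
log2(10.33/62.42) = -2.595  (gene C)
log2(1151/1046) = 0.138  (gene H)
log2(0.121/1.531) = -3.661  (gene D)
The largest magnitude belongs to gene D.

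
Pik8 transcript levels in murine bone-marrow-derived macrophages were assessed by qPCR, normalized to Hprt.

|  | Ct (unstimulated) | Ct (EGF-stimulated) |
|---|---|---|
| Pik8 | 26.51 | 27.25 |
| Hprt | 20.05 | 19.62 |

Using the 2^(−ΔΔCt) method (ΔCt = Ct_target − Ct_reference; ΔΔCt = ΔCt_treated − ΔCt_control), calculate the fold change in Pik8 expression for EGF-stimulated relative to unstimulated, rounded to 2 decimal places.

0.44

ΔCt(unstimulated) = 26.510 − 20.050 = 6.460
ΔCt(EGF-stimulated) = 27.250 − 19.620 = 7.630
ΔΔCt = 7.630 − 6.460 = 1.170
Fold change = 2^(−1.170) = 0.444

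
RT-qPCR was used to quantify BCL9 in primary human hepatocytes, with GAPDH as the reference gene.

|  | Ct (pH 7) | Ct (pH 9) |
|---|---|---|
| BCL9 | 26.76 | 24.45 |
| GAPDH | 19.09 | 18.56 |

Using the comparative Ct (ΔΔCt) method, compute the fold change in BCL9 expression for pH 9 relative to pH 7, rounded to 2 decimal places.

ΔCt(pH 7) = 26.760 − 19.090 = 7.670
ΔCt(pH 9) = 24.450 − 18.560 = 5.890
ΔΔCt = 5.890 − 7.670 = -1.780
Fold change = 2^(−(-1.780)) = 2^1.780 = 3.434

3.43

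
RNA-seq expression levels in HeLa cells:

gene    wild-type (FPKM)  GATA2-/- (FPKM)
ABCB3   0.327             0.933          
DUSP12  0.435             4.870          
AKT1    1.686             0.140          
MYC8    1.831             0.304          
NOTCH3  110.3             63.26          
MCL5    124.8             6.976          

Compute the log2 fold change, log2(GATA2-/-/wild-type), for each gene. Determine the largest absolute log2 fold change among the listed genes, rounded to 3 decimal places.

4.161

log2(0.933/0.327) = 1.513  (ABCB3)
log2(4.870/0.435) = 3.485  (DUSP12)
log2(0.140/1.686) = -3.590  (AKT1)
log2(0.304/1.831) = -2.590  (MYC8)
log2(63.26/110.3) = -0.802  (NOTCH3)
log2(6.976/124.8) = -4.161  (MCL5)
The largest magnitude belongs to MCL5.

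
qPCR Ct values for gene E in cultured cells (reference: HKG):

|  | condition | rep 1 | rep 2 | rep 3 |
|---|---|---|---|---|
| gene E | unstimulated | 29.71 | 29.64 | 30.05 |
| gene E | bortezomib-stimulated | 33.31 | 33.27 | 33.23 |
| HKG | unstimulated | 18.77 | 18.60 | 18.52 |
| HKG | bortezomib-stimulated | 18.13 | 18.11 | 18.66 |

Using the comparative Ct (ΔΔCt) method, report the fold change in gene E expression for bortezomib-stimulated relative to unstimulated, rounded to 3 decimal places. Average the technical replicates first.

0.072

Mean Ct: gene E unstimulated 29.800; gene E bortezomib-stimulated 33.270; HKG unstimulated 18.630; HKG bortezomib-stimulated 18.300
ΔCt(unstimulated) = 29.800 − 18.630 = 11.170
ΔCt(bortezomib-stimulated) = 33.270 − 18.300 = 14.970
ΔΔCt = 14.970 − 11.170 = 3.800
Fold change = 2^(−3.800) = 0.0718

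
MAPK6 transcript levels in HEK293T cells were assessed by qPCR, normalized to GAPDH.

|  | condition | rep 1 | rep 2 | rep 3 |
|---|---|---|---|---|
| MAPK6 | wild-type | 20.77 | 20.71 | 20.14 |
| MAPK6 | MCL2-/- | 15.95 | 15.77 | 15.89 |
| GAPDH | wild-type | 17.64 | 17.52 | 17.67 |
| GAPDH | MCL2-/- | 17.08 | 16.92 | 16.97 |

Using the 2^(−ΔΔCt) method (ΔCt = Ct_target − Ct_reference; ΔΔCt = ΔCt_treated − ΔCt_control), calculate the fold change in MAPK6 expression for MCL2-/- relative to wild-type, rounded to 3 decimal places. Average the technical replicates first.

Mean Ct: MAPK6 wild-type 20.540; MAPK6 MCL2-/- 15.870; GAPDH wild-type 17.610; GAPDH MCL2-/- 16.990
ΔCt(wild-type) = 20.540 − 17.610 = 2.930
ΔCt(MCL2-/-) = 15.870 − 16.990 = -1.120
ΔΔCt = -1.120 − 2.930 = -4.050
Fold change = 2^(−(-4.050)) = 2^4.050 = 16.5642

16.564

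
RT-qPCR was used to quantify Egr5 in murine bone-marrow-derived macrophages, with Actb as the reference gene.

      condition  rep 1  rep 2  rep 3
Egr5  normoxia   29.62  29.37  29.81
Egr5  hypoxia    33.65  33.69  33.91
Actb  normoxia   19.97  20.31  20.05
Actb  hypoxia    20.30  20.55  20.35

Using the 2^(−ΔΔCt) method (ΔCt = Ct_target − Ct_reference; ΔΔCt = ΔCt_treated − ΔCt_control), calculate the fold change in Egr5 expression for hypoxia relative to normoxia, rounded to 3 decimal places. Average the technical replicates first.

0.069

Mean Ct: Egr5 normoxia 29.600; Egr5 hypoxia 33.750; Actb normoxia 20.110; Actb hypoxia 20.400
ΔCt(normoxia) = 29.600 − 20.110 = 9.490
ΔCt(hypoxia) = 33.750 − 20.400 = 13.350
ΔΔCt = 13.350 − 9.490 = 3.860
Fold change = 2^(−3.860) = 0.0689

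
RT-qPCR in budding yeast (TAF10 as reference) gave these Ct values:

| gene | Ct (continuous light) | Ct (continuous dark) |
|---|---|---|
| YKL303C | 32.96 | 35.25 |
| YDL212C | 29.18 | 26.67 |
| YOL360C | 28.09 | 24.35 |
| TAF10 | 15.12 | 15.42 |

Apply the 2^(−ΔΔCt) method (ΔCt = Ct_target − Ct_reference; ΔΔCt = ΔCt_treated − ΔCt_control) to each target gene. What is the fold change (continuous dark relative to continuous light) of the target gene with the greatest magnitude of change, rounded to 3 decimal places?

YKL303C: ΔΔCt = (35.25−15.42) − (32.96−15.12) = 19.83 − 17.84 = 1.99; fold change = 2^-1.99 = 0.252
YDL212C: ΔΔCt = (26.67−15.42) − (29.18−15.12) = 11.25 − 14.06 = -2.81; fold change = 2^2.81 = 7.013
YOL360C: ΔΔCt = (24.35−15.42) − (28.09−15.12) = 8.93 − 12.97 = -4.04; fold change = 2^4.04 = 16.450
YOL360C has the largest |ΔΔCt| = 4.04.

16.450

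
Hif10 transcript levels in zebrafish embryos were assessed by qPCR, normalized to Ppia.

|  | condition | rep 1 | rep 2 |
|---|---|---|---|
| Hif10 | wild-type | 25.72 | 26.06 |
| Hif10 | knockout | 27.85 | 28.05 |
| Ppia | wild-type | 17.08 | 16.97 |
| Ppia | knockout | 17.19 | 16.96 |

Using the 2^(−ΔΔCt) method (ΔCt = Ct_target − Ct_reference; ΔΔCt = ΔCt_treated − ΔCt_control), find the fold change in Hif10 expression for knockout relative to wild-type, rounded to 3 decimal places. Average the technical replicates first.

0.248

Mean Ct: Hif10 wild-type 25.890; Hif10 knockout 27.950; Ppia wild-type 17.025; Ppia knockout 17.075
ΔCt(wild-type) = 25.890 − 17.025 = 8.865
ΔCt(knockout) = 27.950 − 17.075 = 10.875
ΔΔCt = 10.875 − 8.865 = 2.010
Fold change = 2^(−2.010) = 0.2483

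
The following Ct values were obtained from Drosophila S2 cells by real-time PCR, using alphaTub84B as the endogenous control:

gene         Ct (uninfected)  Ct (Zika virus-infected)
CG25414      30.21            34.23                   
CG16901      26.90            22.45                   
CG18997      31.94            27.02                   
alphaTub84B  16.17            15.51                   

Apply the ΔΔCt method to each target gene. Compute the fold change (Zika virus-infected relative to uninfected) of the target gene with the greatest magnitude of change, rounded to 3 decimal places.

0.039

CG25414: ΔΔCt = (34.23−15.51) − (30.21−16.17) = 18.72 − 14.04 = 4.68; fold change = 2^-4.68 = 0.039
CG16901: ΔΔCt = (22.45−15.51) − (26.90−16.17) = 6.94 − 10.73 = -3.79; fold change = 2^3.79 = 13.833
CG18997: ΔΔCt = (27.02−15.51) − (31.94−16.17) = 11.51 − 15.77 = -4.26; fold change = 2^4.26 = 19.160
CG25414 has the largest |ΔΔCt| = 4.68.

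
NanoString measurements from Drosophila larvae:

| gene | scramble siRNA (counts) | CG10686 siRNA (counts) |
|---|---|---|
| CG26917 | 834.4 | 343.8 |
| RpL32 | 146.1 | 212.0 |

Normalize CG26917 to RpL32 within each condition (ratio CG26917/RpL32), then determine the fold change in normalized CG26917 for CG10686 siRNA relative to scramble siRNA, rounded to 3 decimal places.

0.284

CG26917/RpL32 (scramble siRNA) = 834.4 / 146.1 = 5.7112
CG26917/RpL32 (CG10686 siRNA) = 343.8 / 212.0 = 1.6217
Fold change = 1.6217 / 5.7112 = 0.2840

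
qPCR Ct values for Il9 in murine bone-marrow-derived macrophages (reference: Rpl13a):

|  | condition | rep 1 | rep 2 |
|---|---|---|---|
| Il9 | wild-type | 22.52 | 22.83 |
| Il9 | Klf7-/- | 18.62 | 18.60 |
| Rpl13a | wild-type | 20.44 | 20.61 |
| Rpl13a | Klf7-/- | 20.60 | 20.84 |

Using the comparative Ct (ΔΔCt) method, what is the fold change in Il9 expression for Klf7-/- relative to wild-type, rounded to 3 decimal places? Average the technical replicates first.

19.160

Mean Ct: Il9 wild-type 22.675; Il9 Klf7-/- 18.610; Rpl13a wild-type 20.525; Rpl13a Klf7-/- 20.720
ΔCt(wild-type) = 22.675 − 20.525 = 2.150
ΔCt(Klf7-/-) = 18.610 − 20.720 = -2.110
ΔΔCt = -2.110 − 2.150 = -4.260
Fold change = 2^(−(-4.260)) = 2^4.260 = 19.1597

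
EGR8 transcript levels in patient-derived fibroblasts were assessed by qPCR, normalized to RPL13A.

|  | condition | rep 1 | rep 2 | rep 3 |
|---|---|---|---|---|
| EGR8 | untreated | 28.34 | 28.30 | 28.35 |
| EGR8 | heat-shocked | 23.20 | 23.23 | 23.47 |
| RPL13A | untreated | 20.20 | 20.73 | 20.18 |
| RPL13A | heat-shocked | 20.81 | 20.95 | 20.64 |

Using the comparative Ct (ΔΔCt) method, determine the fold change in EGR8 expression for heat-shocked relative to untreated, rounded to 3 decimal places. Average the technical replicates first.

44.017

Mean Ct: EGR8 untreated 28.330; EGR8 heat-shocked 23.300; RPL13A untreated 20.370; RPL13A heat-shocked 20.800
ΔCt(untreated) = 28.330 − 20.370 = 7.960
ΔCt(heat-shocked) = 23.300 − 20.800 = 2.500
ΔΔCt = 2.500 − 7.960 = -5.460
Fold change = 2^(−(-5.460)) = 2^5.460 = 44.0173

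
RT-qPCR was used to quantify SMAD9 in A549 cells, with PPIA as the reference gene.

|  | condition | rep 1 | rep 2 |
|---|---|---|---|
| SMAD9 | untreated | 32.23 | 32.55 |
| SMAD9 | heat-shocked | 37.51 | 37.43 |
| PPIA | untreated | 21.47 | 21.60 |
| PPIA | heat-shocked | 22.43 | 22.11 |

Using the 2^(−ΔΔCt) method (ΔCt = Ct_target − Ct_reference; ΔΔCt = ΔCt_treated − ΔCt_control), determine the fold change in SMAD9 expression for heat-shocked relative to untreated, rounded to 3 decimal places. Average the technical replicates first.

0.049

Mean Ct: SMAD9 untreated 32.390; SMAD9 heat-shocked 37.470; PPIA untreated 21.535; PPIA heat-shocked 22.270
ΔCt(untreated) = 32.390 − 21.535 = 10.855
ΔCt(heat-shocked) = 37.470 − 22.270 = 15.200
ΔΔCt = 15.200 − 10.855 = 4.345
Fold change = 2^(−4.345) = 0.0492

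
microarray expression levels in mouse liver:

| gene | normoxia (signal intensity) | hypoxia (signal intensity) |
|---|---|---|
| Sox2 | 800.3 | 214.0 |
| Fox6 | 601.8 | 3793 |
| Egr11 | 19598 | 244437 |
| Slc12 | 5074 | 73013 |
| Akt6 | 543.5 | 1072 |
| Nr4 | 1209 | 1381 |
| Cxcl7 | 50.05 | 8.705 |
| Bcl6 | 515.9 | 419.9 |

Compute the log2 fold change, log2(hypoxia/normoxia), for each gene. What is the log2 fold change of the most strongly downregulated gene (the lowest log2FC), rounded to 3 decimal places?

log2(214.0/800.3) = -1.903  (Sox2)
log2(3793/601.8) = 2.656  (Fox6)
log2(244437/19598) = 3.641  (Egr11)
log2(73013/5074) = 3.847  (Slc12)
log2(1072/543.5) = 0.980  (Akt6)
log2(1381/1209) = 0.192  (Nr4)
log2(8.705/50.05) = -2.523  (Cxcl7)
log2(419.9/515.9) = -0.297  (Bcl6)
Cxcl7 is most strongly downregulated.

-2.523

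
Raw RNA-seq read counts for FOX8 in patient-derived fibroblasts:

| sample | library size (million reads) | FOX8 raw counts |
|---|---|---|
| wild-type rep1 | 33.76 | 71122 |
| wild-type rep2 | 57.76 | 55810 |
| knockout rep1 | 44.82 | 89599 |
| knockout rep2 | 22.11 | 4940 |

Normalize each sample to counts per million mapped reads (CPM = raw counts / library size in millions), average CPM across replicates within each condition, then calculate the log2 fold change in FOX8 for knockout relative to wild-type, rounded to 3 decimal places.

-0.467

CPM(wild-type rep1) = 71122 / 33.76 = 2106.6943
CPM(wild-type rep2) = 55810 / 57.76 = 966.2396
CPM(knockout rep1) = 89599 / 44.82 = 1999.0852
CPM(knockout rep2) = 4940 / 22.11 = 223.4283
mean CPM(wild-type) = 1536.4670; mean CPM(knockout) = 1111.2568
Fold change = 1111.2568 / 1536.4670 = 0.72325
log2(0.72325) = -0.4674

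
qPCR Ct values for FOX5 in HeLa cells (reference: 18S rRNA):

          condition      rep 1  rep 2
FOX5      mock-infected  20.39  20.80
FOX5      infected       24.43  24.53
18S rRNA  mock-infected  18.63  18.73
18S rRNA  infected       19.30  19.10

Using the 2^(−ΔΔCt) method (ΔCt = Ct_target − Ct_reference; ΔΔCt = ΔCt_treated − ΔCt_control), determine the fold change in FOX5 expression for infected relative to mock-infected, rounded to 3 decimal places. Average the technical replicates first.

Mean Ct: FOX5 mock-infected 20.595; FOX5 infected 24.480; 18S rRNA mock-infected 18.680; 18S rRNA infected 19.200
ΔCt(mock-infected) = 20.595 − 18.680 = 1.915
ΔCt(infected) = 24.480 − 19.200 = 5.280
ΔΔCt = 5.280 − 1.915 = 3.365
Fold change = 2^(−3.365) = 0.0971

0.097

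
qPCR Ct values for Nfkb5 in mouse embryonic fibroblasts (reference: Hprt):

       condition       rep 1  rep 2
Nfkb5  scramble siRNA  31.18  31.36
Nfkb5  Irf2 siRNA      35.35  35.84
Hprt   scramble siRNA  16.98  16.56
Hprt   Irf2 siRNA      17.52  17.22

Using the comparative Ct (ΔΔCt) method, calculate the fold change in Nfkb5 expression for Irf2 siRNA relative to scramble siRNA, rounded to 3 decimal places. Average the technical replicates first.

0.076

Mean Ct: Nfkb5 scramble siRNA 31.270; Nfkb5 Irf2 siRNA 35.595; Hprt scramble siRNA 16.770; Hprt Irf2 siRNA 17.370
ΔCt(scramble siRNA) = 31.270 − 16.770 = 14.500
ΔCt(Irf2 siRNA) = 35.595 − 17.370 = 18.225
ΔΔCt = 18.225 − 14.500 = 3.725
Fold change = 2^(−3.725) = 0.0756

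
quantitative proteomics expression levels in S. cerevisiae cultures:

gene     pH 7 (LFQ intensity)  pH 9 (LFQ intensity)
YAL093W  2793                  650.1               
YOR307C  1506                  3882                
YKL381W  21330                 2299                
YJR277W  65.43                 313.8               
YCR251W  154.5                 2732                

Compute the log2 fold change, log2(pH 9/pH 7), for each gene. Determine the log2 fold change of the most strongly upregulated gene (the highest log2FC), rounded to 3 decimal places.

log2(650.1/2793) = -2.103  (YAL093W)
log2(3882/1506) = 1.366  (YOR307C)
log2(2299/21330) = -3.214  (YKL381W)
log2(313.8/65.43) = 2.262  (YJR277W)
log2(2732/154.5) = 4.144  (YCR251W)
YCR251W is most strongly upregulated.

4.144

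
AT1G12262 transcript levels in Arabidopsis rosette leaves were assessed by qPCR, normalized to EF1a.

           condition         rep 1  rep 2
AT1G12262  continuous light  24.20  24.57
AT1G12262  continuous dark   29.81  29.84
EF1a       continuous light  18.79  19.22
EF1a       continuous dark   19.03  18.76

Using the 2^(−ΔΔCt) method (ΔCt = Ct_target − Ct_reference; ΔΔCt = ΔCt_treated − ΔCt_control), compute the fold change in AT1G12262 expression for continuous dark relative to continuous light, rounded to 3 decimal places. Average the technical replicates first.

Mean Ct: AT1G12262 continuous light 24.385; AT1G12262 continuous dark 29.825; EF1a continuous light 19.005; EF1a continuous dark 18.895
ΔCt(continuous light) = 24.385 − 19.005 = 5.380
ΔCt(continuous dark) = 29.825 − 18.895 = 10.930
ΔΔCt = 10.930 − 5.380 = 5.550
Fold change = 2^(−5.550) = 0.0213

0.021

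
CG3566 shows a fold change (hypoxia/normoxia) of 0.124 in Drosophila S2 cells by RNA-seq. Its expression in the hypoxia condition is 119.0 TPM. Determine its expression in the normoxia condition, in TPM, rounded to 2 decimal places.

normoxia expression = 119.0 / 0.124 = 959.68

959.68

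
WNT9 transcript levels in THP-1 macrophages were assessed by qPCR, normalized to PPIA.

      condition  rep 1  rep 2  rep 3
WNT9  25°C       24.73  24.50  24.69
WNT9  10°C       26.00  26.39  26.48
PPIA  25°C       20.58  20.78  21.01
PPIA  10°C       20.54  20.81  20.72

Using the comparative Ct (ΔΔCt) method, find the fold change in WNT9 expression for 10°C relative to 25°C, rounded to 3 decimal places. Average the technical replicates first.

0.297

Mean Ct: WNT9 25°C 24.640; WNT9 10°C 26.290; PPIA 25°C 20.790; PPIA 10°C 20.690
ΔCt(25°C) = 24.640 − 20.790 = 3.850
ΔCt(10°C) = 26.290 − 20.690 = 5.600
ΔΔCt = 5.600 − 3.850 = 1.750
Fold change = 2^(−1.750) = 0.2973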